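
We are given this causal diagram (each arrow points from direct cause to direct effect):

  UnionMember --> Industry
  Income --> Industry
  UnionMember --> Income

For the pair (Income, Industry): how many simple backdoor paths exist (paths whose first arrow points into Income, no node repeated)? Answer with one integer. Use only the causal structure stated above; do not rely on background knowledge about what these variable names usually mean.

1

A backdoor path from Income to Industry is any simple undirected path whose first edge points into Income (i.e. leaves Income via a parent).
Parents of Income: {UnionMember}.
Enumerating:
  P1: Income <- UnionMember -> Industry
That exhausts the simple backdoor paths. Count: 1.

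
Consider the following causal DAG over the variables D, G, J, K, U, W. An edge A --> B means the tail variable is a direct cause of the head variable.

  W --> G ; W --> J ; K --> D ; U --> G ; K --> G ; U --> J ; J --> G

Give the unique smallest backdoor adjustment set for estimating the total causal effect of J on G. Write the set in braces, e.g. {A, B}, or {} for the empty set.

Variables eligible for adjustment (non-descendants of J, excluding J and G): {D, K, U, W}.
Backdoor paths from J to G:
  P1: J <- W -> G
  P2: J <- U -> G
The empty set is not sufficient: P1 (J <- W -> G) has no collider blocking it and no conditioned non-collider, so it is open.
Try {U, W}:
  P1: blocked at fork node W ∈ conditioning set.
  P2: blocked at fork node U ∈ conditioning set.
{U, W} contains no descendant of J and blocks every backdoor path.
Every element of {U, W} is needed (dropping U leaves P2 open; dropping W leaves P1 open), so no proper subset is valid.
Among all size-2 subsets of the eligible variables, only {U, W} blocks every backdoor path, so it is the unique smallest valid adjustment set.

{U, W}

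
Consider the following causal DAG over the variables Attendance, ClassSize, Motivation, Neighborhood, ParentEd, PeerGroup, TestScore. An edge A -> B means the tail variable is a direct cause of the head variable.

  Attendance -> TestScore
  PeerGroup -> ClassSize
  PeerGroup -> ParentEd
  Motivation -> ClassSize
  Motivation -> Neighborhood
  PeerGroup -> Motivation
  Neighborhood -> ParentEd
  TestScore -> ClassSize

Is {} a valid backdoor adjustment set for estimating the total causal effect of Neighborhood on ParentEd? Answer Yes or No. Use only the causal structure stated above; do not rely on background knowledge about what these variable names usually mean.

No

Backdoor paths from Neighborhood to ParentEd (paths whose first edge points into Neighborhood):
  P1: Neighborhood <- Motivation <- PeerGroup -> ParentEd
  P2: Neighborhood <- Motivation -> ClassSize <- PeerGroup -> ParentEd
Condition 1 (no descendant of Neighborhood in the set): holds — descendants of Neighborhood are {ParentEd}; none are in {}.
Condition 2 (every backdoor path blocked by {}):
  P1: open — no interior node is in the conditioning set.
  P2: blocked at collider ClassSize (neither it nor any descendant is in the conditioning set).
{} does not satisfy the backdoor criterion.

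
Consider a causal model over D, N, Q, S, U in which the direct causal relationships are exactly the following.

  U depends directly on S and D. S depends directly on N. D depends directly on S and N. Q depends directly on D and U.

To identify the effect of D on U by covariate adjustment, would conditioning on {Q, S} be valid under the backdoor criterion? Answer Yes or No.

No

Backdoor paths from D to U (paths whose first edge points into D):
  P1: D <- N -> S -> U
  P2: D <- S -> U
Condition 1 (no descendant of D in the set): FAILS — Q is a descendant of D.
Condition 2 (every backdoor path blocked by {Q, S}):
  P1: blocked at chain node S ∈ conditioning set.
  P2: blocked at fork node S ∈ conditioning set.
{Q, S} does not satisfy the backdoor criterion.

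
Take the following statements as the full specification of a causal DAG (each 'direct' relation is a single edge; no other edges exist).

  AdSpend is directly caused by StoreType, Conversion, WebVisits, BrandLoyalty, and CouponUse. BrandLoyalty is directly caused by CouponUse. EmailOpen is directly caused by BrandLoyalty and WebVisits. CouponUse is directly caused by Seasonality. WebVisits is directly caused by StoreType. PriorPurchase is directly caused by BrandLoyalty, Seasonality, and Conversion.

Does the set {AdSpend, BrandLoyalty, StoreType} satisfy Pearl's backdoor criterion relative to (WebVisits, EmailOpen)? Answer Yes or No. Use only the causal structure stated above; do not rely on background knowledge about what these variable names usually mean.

Backdoor paths from WebVisits to EmailOpen (paths whose first edge points into WebVisits):
  P1: WebVisits <- StoreType -> AdSpend <- CouponUse <- Seasonality -> PriorPurchase <- BrandLoyalty -> EmailOpen
  P2: WebVisits <- StoreType -> AdSpend <- CouponUse -> BrandLoyalty -> EmailOpen
  P3: WebVisits <- StoreType -> AdSpend <- Conversion -> PriorPurchase <- Seasonality -> CouponUse -> BrandLoyalty -> EmailOpen
  P4: WebVisits <- StoreType -> AdSpend <- Conversion -> PriorPurchase <- BrandLoyalty -> EmailOpen
  P5: WebVisits <- StoreType -> AdSpend <- BrandLoyalty -> EmailOpen
Condition 1 (no descendant of WebVisits in the set): FAILS — AdSpend is a descendant of WebVisits.
Condition 2 (every backdoor path blocked by {AdSpend, BrandLoyalty, StoreType}):
  P1: blocked at fork node StoreType ∈ conditioning set.
  P2: blocked at fork node StoreType ∈ conditioning set.
  P3: blocked at fork node StoreType ∈ conditioning set.
  P4: blocked at fork node StoreType ∈ conditioning set.
  P5: blocked at fork node StoreType ∈ conditioning set.
{AdSpend, BrandLoyalty, StoreType} does not satisfy the backdoor criterion.

No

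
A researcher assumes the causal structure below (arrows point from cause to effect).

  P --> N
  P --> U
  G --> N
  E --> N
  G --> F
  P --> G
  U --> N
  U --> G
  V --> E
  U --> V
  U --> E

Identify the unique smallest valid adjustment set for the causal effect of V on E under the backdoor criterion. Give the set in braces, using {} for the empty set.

{U}

Variables eligible for adjustment (non-descendants of V, excluding V and E): {F, G, P, U}.
Backdoor paths from V to E:
  P1: V <- U <- P -> G -> N <- E
  P2: V <- U <- P -> N <- E
  P3: V <- U -> G <- P -> N <- E
  P4: V <- U -> G -> N <- E
  P5: V <- U -> E
  P6: V <- U -> N <- E
The empty set is not sufficient: P5 (V <- U -> E) has no collider blocking it and no conditioned non-collider, so it is open.
Try {U}:
  P1: blocked at chain node U ∈ conditioning set.
  P2: blocked at chain node U ∈ conditioning set.
  P3: blocked at fork node U ∈ conditioning set.
  P4: blocked at fork node U ∈ conditioning set.
  P5: blocked at fork node U ∈ conditioning set.
  P6: blocked at fork node U ∈ conditioning set.
{U} contains no descendant of V and blocks every backdoor path.
No other singleton works — e.g. {P} leaves P5 open — so {U} is the unique smallest valid adjustment set.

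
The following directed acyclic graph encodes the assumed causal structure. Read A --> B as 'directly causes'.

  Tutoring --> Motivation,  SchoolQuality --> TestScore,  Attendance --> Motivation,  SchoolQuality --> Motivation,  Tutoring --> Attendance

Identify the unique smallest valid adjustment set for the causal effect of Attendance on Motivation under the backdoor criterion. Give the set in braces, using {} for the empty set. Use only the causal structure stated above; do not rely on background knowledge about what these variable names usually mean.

Variables eligible for adjustment (non-descendants of Attendance, excluding Attendance and Motivation): {SchoolQuality, TestScore, Tutoring}.
Backdoor paths from Attendance to Motivation:
  P1: Attendance <- Tutoring -> Motivation
The empty set is not sufficient: P1 (Attendance <- Tutoring -> Motivation) has no collider blocking it and no conditioned non-collider, so it is open.
Try {Tutoring}:
  P1: blocked at fork node Tutoring ∈ conditioning set.
{Tutoring} contains no descendant of Attendance and blocks every backdoor path.
No other singleton works — e.g. {SchoolQuality} leaves P1 open — so {Tutoring} is the unique smallest valid adjustment set.

{Tutoring}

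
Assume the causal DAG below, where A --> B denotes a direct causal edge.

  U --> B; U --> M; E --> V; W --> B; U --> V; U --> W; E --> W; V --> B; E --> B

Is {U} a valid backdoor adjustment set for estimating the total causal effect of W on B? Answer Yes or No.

Backdoor paths from W to B (paths whose first edge points into W):
  P1: W <- E -> V <- U -> B
  P2: W <- E -> V -> B
  P3: W <- E -> B
  P4: W <- U -> V <- E -> B
  P5: W <- U -> V -> B
  P6: W <- U -> B
Condition 1 (no descendant of W in the set): holds — descendants of W are {B}; none are in {U}.
Condition 2 (every backdoor path blocked by {U}):
  P1: blocked at collider V (neither it nor any descendant is in the conditioning set).
  P2: open — no interior node is in the conditioning set.
  P3: open — no interior node is in the conditioning set.
  P4: blocked at fork node U ∈ conditioning set.
  P5: blocked at fork node U ∈ conditioning set.
  P6: blocked at fork node U ∈ conditioning set.
{U} does not satisfy the backdoor criterion.

No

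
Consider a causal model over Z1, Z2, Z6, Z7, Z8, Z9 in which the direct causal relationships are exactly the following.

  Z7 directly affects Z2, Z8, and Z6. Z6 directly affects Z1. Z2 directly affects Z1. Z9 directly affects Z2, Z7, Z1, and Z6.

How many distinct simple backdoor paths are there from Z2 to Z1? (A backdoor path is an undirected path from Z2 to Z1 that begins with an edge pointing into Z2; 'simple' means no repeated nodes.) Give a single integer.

7

A backdoor path from Z2 to Z1 is any simple undirected path whose first edge points into Z2 (i.e. leaves Z2 via a parent).
Parents of Z2: {Z7, Z9}.
Enumerating:
  P1: Z2 <- Z9 -> Z7 -> Z6 -> Z1
  P2: Z2 <- Z9 -> Z6 -> Z1
  P3: Z2 <- Z9 -> Z1
  P4: Z2 <- Z7 <- Z9 -> Z6 -> Z1
  P5: Z2 <- Z7 <- Z9 -> Z1
  P6: Z2 <- Z7 -> Z6 <- Z9 -> Z1
  P7: Z2 <- Z7 -> Z6 -> Z1
That exhausts the simple backdoor paths. Count: 7.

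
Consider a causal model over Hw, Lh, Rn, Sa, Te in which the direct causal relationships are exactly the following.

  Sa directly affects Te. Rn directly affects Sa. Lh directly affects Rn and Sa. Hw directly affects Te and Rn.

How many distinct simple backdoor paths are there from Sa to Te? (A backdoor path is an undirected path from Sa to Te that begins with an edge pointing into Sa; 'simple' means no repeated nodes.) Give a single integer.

A backdoor path from Sa to Te is any simple undirected path whose first edge points into Sa (i.e. leaves Sa via a parent).
Parents of Sa: {Lh, Rn}.
Enumerating:
  P1: Sa <- Lh -> Rn <- Hw -> Te
  P2: Sa <- Rn <- Hw -> Te
That exhausts the simple backdoor paths. Count: 2.

2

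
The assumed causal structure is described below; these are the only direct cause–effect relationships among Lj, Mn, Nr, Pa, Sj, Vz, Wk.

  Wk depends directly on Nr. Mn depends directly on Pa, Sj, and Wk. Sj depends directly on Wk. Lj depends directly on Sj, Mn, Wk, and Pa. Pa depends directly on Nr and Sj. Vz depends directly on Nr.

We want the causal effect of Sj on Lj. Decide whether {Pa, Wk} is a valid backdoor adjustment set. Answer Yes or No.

Backdoor paths from Sj to Lj (paths whose first edge points into Sj):
  P1: Sj <- Wk <- Nr -> Pa -> Mn -> Lj
  P2: Sj <- Wk <- Nr -> Pa -> Lj
  P3: Sj <- Wk -> Mn <- Pa -> Lj
  P4: Sj <- Wk -> Mn -> Lj
  P5: Sj <- Wk -> Lj
Condition 1 (no descendant of Sj in the set): FAILS — Pa is a descendant of Sj.
Condition 2 (every backdoor path blocked by {Pa, Wk}):
  P1: blocked at chain node Wk ∈ conditioning set.
  P2: blocked at chain node Wk ∈ conditioning set.
  P3: blocked at fork node Wk ∈ conditioning set.
  P4: blocked at fork node Wk ∈ conditioning set.
  P5: blocked at fork node Wk ∈ conditioning set.
{Pa, Wk} does not satisfy the backdoor criterion.

No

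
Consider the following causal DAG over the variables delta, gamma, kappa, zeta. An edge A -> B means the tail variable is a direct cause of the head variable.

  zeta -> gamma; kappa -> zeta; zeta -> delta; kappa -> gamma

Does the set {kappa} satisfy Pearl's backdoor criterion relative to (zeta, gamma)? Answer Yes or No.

Backdoor paths from zeta to gamma (paths whose first edge points into zeta):
  P1: zeta <- kappa -> gamma
Condition 1 (no descendant of zeta in the set): holds — descendants of zeta are {delta, gamma}; none are in {kappa}.
Condition 2 (every backdoor path blocked by {kappa}):
  P1: blocked at fork node kappa ∈ conditioning set.
{kappa} satisfies the backdoor criterion.

Yes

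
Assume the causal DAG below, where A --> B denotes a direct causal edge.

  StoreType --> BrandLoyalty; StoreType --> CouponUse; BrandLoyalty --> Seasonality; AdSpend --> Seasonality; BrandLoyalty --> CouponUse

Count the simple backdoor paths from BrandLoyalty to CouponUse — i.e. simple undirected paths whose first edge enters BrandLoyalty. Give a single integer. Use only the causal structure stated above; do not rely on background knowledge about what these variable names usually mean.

1

A backdoor path from BrandLoyalty to CouponUse is any simple undirected path whose first edge points into BrandLoyalty (i.e. leaves BrandLoyalty via a parent).
Parents of BrandLoyalty: {StoreType}.
Enumerating:
  P1: BrandLoyalty <- StoreType -> CouponUse
That exhausts the simple backdoor paths. Count: 1.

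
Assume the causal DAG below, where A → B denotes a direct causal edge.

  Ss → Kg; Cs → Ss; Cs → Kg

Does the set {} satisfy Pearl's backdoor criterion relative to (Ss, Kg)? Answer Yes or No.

No

Backdoor paths from Ss to Kg (paths whose first edge points into Ss):
  P1: Ss <- Cs -> Kg
Condition 1 (no descendant of Ss in the set): holds — descendants of Ss are {Kg}; none are in {}.
Condition 2 (every backdoor path blocked by {}):
  P1: open — no interior node is in the conditioning set.
{} does not satisfy the backdoor criterion.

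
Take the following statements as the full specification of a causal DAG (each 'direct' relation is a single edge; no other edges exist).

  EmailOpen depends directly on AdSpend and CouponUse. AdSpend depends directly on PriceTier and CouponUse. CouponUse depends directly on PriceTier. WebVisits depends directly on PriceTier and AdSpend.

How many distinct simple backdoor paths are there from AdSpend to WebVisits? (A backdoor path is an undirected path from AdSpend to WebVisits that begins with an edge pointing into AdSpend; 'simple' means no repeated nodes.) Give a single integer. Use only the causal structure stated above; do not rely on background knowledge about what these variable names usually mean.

A backdoor path from AdSpend to WebVisits is any simple undirected path whose first edge points into AdSpend (i.e. leaves AdSpend via a parent).
Parents of AdSpend: {CouponUse, PriceTier}.
Enumerating:
  P1: AdSpend <- PriceTier -> WebVisits
  P2: AdSpend <- CouponUse <- PriceTier -> WebVisits
That exhausts the simple backdoor paths. Count: 2.

2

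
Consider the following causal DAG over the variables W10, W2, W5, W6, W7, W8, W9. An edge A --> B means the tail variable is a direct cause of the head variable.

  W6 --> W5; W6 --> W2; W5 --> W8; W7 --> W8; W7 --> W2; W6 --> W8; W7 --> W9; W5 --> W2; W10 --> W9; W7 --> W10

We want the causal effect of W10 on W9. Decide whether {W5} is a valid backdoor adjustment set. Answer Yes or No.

No

Backdoor paths from W10 to W9 (paths whose first edge points into W10):
  P1: W10 <- W7 -> W9
Condition 1 (no descendant of W10 in the set): holds — descendants of W10 are {W9}; none are in {W5}.
Condition 2 (every backdoor path blocked by {W5}):
  P1: open — no interior node is in the conditioning set.
{W5} does not satisfy the backdoor criterion.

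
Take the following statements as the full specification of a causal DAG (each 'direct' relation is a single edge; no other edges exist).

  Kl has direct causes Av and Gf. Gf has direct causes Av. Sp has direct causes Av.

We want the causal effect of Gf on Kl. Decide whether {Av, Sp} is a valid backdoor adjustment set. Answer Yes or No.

Backdoor paths from Gf to Kl (paths whose first edge points into Gf):
  P1: Gf <- Av -> Kl
Condition 1 (no descendant of Gf in the set): holds — descendants of Gf are {Kl}; none are in {Av, Sp}.
Condition 2 (every backdoor path blocked by {Av, Sp}):
  P1: blocked at fork node Av ∈ conditioning set.
{Av, Sp} satisfies the backdoor criterion.

Yes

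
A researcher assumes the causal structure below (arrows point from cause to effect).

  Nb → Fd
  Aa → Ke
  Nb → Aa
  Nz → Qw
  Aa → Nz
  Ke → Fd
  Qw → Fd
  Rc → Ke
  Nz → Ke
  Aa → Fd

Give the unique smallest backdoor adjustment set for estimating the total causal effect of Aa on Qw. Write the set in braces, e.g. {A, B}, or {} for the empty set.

{}

Variables eligible for adjustment (non-descendants of Aa, excluding Aa and Qw): {Nb, Rc}.
Backdoor paths from Aa to Qw:
  P1: Aa <- Nb -> Fd <- Qw
  P2: Aa <- Nb -> Fd <- Ke <- Nz -> Qw
Each backdoor path contains an unconditioned collider, so every path is already blocked with the empty conditioning set:
  P1: blocked at collider Fd (neither it nor any descendant is in the conditioning set).
  P2: blocked at collider Fd (neither it nor any descendant is in the conditioning set).
The empty set is therefore the unique smallest valid set.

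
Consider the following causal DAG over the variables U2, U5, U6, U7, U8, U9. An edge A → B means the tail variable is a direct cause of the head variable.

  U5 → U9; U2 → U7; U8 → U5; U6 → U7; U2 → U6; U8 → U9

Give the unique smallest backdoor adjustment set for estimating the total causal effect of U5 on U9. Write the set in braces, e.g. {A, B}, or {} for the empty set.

{U8}

Variables eligible for adjustment (non-descendants of U5, excluding U5 and U9): {U2, U6, U7, U8}.
Backdoor paths from U5 to U9:
  P1: U5 <- U8 -> U9
The empty set is not sufficient: P1 (U5 <- U8 -> U9) has no collider blocking it and no conditioned non-collider, so it is open.
Try {U8}:
  P1: blocked at fork node U8 ∈ conditioning set.
{U8} contains no descendant of U5 and blocks every backdoor path.
No other singleton works — e.g. {U2} leaves P1 open — so {U8} is the unique smallest valid adjustment set.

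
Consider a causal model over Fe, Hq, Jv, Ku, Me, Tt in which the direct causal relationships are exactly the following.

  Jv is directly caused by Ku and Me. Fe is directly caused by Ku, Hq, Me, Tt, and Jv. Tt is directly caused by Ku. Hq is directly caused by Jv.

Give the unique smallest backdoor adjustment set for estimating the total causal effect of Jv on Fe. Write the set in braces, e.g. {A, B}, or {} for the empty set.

Variables eligible for adjustment (non-descendants of Jv, excluding Jv and Fe): {Ku, Me, Tt}.
Backdoor paths from Jv to Fe:
  P1: Jv <- Me -> Fe
  P2: Jv <- Ku -> Tt -> Fe
  P3: Jv <- Ku -> Fe
The empty set is not sufficient: P1 (Jv <- Me -> Fe) has no collider blocking it and no conditioned non-collider, so it is open.
Try {Ku, Me}:
  P1: blocked at fork node Me ∈ conditioning set.
  P2: blocked at fork node Ku ∈ conditioning set.
  P3: blocked at fork node Ku ∈ conditioning set.
{Ku, Me} contains no descendant of Jv and blocks every backdoor path.
Every element of {Ku, Me} is needed (dropping Ku leaves P2 open; dropping Me leaves P1 open), so no proper subset is valid.
Among all size-2 subsets of the eligible variables, only {Ku, Me} blocks every backdoor path, so it is the unique smallest valid adjustment set.

{Ku, Me}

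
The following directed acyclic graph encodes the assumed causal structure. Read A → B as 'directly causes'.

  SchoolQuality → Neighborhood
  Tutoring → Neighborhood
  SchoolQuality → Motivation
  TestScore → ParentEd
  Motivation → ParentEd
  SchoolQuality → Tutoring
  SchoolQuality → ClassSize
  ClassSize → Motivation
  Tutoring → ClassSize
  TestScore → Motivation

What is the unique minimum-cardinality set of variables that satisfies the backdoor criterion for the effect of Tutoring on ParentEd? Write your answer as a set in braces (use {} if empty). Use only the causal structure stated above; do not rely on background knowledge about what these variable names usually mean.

{SchoolQuality}

Variables eligible for adjustment (non-descendants of Tutoring, excluding Tutoring and ParentEd): {SchoolQuality, TestScore}.
Backdoor paths from Tutoring to ParentEd:
  P1: Tutoring <- SchoolQuality -> ClassSize -> Motivation <- TestScore -> ParentEd
  P2: Tutoring <- SchoolQuality -> ClassSize -> Motivation -> ParentEd
  P3: Tutoring <- SchoolQuality -> Motivation <- TestScore -> ParentEd
  P4: Tutoring <- SchoolQuality -> Motivation -> ParentEd
The empty set is not sufficient: P2 (Tutoring <- SchoolQuality -> ClassSize -> Motivation -> ParentEd) has no collider blocking it and no conditioned non-collider, so it is open.
Try {SchoolQuality}:
  P1: blocked at fork node SchoolQuality ∈ conditioning set.
  P2: blocked at fork node SchoolQuality ∈ conditioning set.
  P3: blocked at fork node SchoolQuality ∈ conditioning set.
  P4: blocked at fork node SchoolQuality ∈ conditioning set.
{SchoolQuality} contains no descendant of Tutoring and blocks every backdoor path.
No other singleton works — e.g. {TestScore} leaves P2 open — so {SchoolQuality} is the unique smallest valid adjustment set.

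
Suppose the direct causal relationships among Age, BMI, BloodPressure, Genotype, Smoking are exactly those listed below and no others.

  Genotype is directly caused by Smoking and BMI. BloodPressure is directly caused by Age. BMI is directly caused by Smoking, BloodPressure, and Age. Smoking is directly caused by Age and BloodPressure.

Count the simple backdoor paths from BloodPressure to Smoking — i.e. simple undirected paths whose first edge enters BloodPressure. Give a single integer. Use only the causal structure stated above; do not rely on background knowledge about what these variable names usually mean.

3

A backdoor path from BloodPressure to Smoking is any simple undirected path whose first edge points into BloodPressure (i.e. leaves BloodPressure via a parent).
Parents of BloodPressure: {Age}.
Enumerating:
  P1: BloodPressure <- Age -> Smoking
  P2: BloodPressure <- Age -> BMI <- Smoking
  P3: BloodPressure <- Age -> BMI -> Genotype <- Smoking
That exhausts the simple backdoor paths. Count: 3.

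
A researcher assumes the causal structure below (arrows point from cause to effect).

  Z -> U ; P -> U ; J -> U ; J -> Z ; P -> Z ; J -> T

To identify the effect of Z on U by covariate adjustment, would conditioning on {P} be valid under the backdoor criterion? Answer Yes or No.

No

Backdoor paths from Z to U (paths whose first edge points into Z):
  P1: Z <- J -> U
  P2: Z <- P -> U
Condition 1 (no descendant of Z in the set): holds — descendants of Z are {U}; none are in {P}.
Condition 2 (every backdoor path blocked by {P}):
  P1: open — no interior node is in the conditioning set.
  P2: blocked at fork node P ∈ conditioning set.
{P} does not satisfy the backdoor criterion.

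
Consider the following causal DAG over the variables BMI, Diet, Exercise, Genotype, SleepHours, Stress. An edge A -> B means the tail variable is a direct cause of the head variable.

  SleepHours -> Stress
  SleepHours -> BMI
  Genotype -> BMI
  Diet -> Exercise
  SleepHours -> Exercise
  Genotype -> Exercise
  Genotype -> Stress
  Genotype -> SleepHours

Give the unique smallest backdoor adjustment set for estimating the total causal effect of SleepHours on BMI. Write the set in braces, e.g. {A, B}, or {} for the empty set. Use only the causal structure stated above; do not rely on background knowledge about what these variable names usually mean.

{Genotype}

Variables eligible for adjustment (non-descendants of SleepHours, excluding SleepHours and BMI): {Diet, Genotype}.
Backdoor paths from SleepHours to BMI:
  P1: SleepHours <- Genotype -> BMI
The empty set is not sufficient: P1 (SleepHours <- Genotype -> BMI) has no collider blocking it and no conditioned non-collider, so it is open.
Try {Genotype}:
  P1: blocked at fork node Genotype ∈ conditioning set.
{Genotype} contains no descendant of SleepHours and blocks every backdoor path.
No other singleton works — e.g. {Diet} leaves P1 open — so {Genotype} is the unique smallest valid adjustment set.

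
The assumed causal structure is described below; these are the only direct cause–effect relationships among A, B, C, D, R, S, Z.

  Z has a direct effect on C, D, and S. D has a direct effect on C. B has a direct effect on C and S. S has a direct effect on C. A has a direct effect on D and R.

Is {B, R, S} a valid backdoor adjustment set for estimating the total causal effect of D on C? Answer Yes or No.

Backdoor paths from D to C (paths whose first edge points into D):
  P1: D <- Z -> S <- B -> C
  P2: D <- Z -> S -> C
  P3: D <- Z -> C
Condition 1 (no descendant of D in the set): holds — descendants of D are {C}; none are in {B, R, S}.
Condition 2 (every backdoor path blocked by {B, R, S}):
  P1: blocked at fork node B ∈ conditioning set.
  P2: blocked at chain node S ∈ conditioning set.
  P3: open — no interior node is in the conditioning set.
{B, R, S} does not satisfy the backdoor criterion.

No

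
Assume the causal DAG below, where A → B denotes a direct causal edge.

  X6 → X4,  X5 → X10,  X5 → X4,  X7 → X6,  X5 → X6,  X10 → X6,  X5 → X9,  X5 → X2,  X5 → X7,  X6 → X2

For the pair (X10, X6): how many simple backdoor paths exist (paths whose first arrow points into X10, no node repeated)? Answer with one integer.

A backdoor path from X10 to X6 is any simple undirected path whose first edge points into X10 (i.e. leaves X10 via a parent).
Parents of X10: {X5}.
Enumerating:
  P1: X10 <- X5 -> X7 -> X6
  P2: X10 <- X5 -> X6
  P3: X10 <- X5 -> X4 <- X6
  P4: X10 <- X5 -> X2 <- X6
That exhausts the simple backdoor paths. Count: 4.

4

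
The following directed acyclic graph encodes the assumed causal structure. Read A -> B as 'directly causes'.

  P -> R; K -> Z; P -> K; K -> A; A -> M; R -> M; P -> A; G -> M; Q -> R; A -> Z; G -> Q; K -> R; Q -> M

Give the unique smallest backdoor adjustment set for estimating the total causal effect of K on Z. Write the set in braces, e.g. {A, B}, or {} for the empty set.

{P}

Variables eligible for adjustment (non-descendants of K, excluding K and Z): {G, P, Q}.
Backdoor paths from K to Z:
  P1: K <- P -> R <- Q <- G -> M <- A -> Z
  P2: K <- P -> R <- Q -> M <- A -> Z
  P3: K <- P -> R -> M <- A -> Z
  P4: K <- P -> A -> Z
The empty set is not sufficient: P4 (K <- P -> A -> Z) has no collider blocking it and no conditioned non-collider, so it is open.
Try {P}:
  P1: blocked at fork node P ∈ conditioning set.
  P2: blocked at fork node P ∈ conditioning set.
  P3: blocked at fork node P ∈ conditioning set.
  P4: blocked at fork node P ∈ conditioning set.
{P} contains no descendant of K and blocks every backdoor path.
No other singleton works — e.g. {G} leaves P4 open — so {P} is the unique smallest valid adjustment set.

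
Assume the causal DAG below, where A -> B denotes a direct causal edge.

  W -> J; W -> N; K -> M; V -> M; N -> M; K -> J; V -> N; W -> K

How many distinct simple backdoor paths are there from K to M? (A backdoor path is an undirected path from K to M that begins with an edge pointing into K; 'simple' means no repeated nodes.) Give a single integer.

A backdoor path from K to M is any simple undirected path whose first edge points into K (i.e. leaves K via a parent).
Parents of K: {W}.
Enumerating:
  P1: K <- W -> N <- V -> M
  P2: K <- W -> N -> M
That exhausts the simple backdoor paths. Count: 2.

2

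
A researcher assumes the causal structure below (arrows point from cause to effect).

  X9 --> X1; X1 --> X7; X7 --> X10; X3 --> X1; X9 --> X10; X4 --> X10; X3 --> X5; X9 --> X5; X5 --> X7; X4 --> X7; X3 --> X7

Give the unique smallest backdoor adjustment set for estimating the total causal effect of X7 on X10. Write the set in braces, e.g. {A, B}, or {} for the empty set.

Variables eligible for adjustment (non-descendants of X7, excluding X7 and X10): {X1, X3, X4, X5, X9}.
Backdoor paths from X7 to X10:
  P1: X7 <- X4 -> X10
  P2: X7 <- X3 -> X1 <- X9 -> X10
  P3: X7 <- X3 -> X5 <- X9 -> X10
  P4: X7 <- X1 <- X9 -> X10
  P5: X7 <- X1 <- X3 -> X5 <- X9 -> X10
  P6: X7 <- X5 <- X9 -> X10
  P7: X7 <- X5 <- X3 -> X1 <- X9 -> X10
The empty set is not sufficient: P1 (X7 <- X4 -> X10) has no collider blocking it and no conditioned non-collider, so it is open.
Try {X4, X9}:
  P1: blocked at fork node X4 ∈ conditioning set.
  P2: blocked at collider X1 (neither it nor any descendant is in the conditioning set).
  P3: blocked at collider X5 (neither it nor any descendant is in the conditioning set).
  P4: blocked at fork node X9 ∈ conditioning set.
  P5: blocked at collider X5 (neither it nor any descendant is in the conditioning set).
  P6: blocked at fork node X9 ∈ conditioning set.
  P7: blocked at collider X1 (neither it nor any descendant is in the conditioning set).
{X4, X9} contains no descendant of X7 and blocks every backdoor path.
Every element of {X4, X9} is needed (dropping X4 leaves P1 open; dropping X9 leaves P4 open), so no proper subset is valid.
Among all size-2 subsets of the eligible variables, only {X4, X9} blocks every backdoor path, so it is the unique smallest valid adjustment set.

{X4, X9}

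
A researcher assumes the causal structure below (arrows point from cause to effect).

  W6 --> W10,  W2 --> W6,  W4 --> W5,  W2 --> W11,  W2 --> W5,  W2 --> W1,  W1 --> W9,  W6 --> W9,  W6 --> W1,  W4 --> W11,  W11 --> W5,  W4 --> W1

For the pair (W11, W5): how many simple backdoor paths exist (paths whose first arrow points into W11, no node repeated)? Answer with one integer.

8

A backdoor path from W11 to W5 is any simple undirected path whose first edge points into W11 (i.e. leaves W11 via a parent).
Parents of W11: {W2, W4}.
Enumerating:
  P1: W11 <- W2 -> W6 -> W1 <- W4 -> W5
  P2: W11 <- W2 -> W6 -> W9 <- W1 <- W4 -> W5
  P3: W11 <- W2 -> W5
  P4: W11 <- W2 -> W1 <- W4 -> W5
  P5: W11 <- W4 -> W5
  P6: W11 <- W4 -> W1 <- W2 -> W5
  P7: W11 <- W4 -> W1 <- W6 <- W2 -> W5
  P8: W11 <- W4 -> W1 -> W9 <- W6 <- W2 -> W5
That exhausts the simple backdoor paths. Count: 8.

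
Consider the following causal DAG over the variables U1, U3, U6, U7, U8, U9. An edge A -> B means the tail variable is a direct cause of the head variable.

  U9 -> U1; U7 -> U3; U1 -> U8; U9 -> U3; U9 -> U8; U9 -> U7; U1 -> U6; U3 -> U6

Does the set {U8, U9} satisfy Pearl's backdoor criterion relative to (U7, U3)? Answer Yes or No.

Yes

Backdoor paths from U7 to U3 (paths whose first edge points into U7):
  P1: U7 <- U9 -> U1 -> U6 <- U3
  P2: U7 <- U9 -> U3
  P3: U7 <- U9 -> U8 <- U1 -> U6 <- U3
Condition 1 (no descendant of U7 in the set): holds — descendants of U7 are {U3, U6}; none are in {U8, U9}.
Condition 2 (every backdoor path blocked by {U8, U9}):
  P1: blocked at fork node U9 ∈ conditioning set.
  P2: blocked at fork node U9 ∈ conditioning set.
  P3: blocked at fork node U9 ∈ conditioning set.
{U8, U9} satisfies the backdoor criterion.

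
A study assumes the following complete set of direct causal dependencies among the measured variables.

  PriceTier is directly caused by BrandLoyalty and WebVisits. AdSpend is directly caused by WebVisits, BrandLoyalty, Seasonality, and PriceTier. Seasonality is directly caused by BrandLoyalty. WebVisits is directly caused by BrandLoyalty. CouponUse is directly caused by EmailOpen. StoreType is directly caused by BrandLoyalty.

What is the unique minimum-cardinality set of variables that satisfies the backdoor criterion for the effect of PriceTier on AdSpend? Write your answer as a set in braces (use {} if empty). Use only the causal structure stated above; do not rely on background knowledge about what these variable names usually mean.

{BrandLoyalty, WebVisits}

Variables eligible for adjustment (non-descendants of PriceTier, excluding PriceTier and AdSpend): {BrandLoyalty, CouponUse, EmailOpen, Seasonality, StoreType, WebVisits}.
Backdoor paths from PriceTier to AdSpend:
  P1: PriceTier <- BrandLoyalty -> Seasonality -> AdSpend
  P2: PriceTier <- BrandLoyalty -> WebVisits -> AdSpend
  P3: PriceTier <- BrandLoyalty -> AdSpend
  P4: PriceTier <- WebVisits <- BrandLoyalty -> Seasonality -> AdSpend
  P5: PriceTier <- WebVisits <- BrandLoyalty -> AdSpend
  P6: PriceTier <- WebVisits -> AdSpend
The empty set is not sufficient: P1 (PriceTier <- BrandLoyalty -> Seasonality -> AdSpend) has no collider blocking it and no conditioned non-collider, so it is open.
Try {BrandLoyalty, WebVisits}:
  P1: blocked at fork node BrandLoyalty ∈ conditioning set.
  P2: blocked at fork node BrandLoyalty ∈ conditioning set.
  P3: blocked at fork node BrandLoyalty ∈ conditioning set.
  P4: blocked at chain node WebVisits ∈ conditioning set.
  P5: blocked at chain node WebVisits ∈ conditioning set.
  P6: blocked at fork node WebVisits ∈ conditioning set.
{BrandLoyalty, WebVisits} contains no descendant of PriceTier and blocks every backdoor path.
Every element of {BrandLoyalty, WebVisits} is needed (dropping BrandLoyalty leaves P1 open; dropping WebVisits leaves P6 open), so no proper subset is valid.
Among all size-2 subsets of the eligible variables, only {BrandLoyalty, WebVisits} blocks every backdoor path, so it is the unique smallest valid adjustment set.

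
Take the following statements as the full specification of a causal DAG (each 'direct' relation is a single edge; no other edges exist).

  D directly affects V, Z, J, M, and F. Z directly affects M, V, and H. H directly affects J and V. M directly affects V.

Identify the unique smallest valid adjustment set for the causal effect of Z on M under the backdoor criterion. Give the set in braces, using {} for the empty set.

{D}

Variables eligible for adjustment (non-descendants of Z, excluding Z and M): {D, F}.
Backdoor paths from Z to M:
  P1: Z <- D -> J <- H -> V <- M
  P2: Z <- D -> M
  P3: Z <- D -> V <- M
The empty set is not sufficient: P2 (Z <- D -> M) has no collider blocking it and no conditioned non-collider, so it is open.
Try {D}:
  P1: blocked at fork node D ∈ conditioning set.
  P2: blocked at fork node D ∈ conditioning set.
  P3: blocked at fork node D ∈ conditioning set.
{D} contains no descendant of Z and blocks every backdoor path.
No other singleton works — e.g. {F} leaves P2 open — so {D} is the unique smallest valid adjustment set.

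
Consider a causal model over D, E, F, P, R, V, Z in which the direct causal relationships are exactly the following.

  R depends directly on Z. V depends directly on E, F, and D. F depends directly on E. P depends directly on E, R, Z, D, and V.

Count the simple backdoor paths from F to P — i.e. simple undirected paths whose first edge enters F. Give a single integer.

3

A backdoor path from F to P is any simple undirected path whose first edge points into F (i.e. leaves F via a parent).
Parents of F: {E}.
Enumerating:
  P1: F <- E -> V <- D -> P
  P2: F <- E -> V -> P
  P3: F <- E -> P
That exhausts the simple backdoor paths. Count: 3.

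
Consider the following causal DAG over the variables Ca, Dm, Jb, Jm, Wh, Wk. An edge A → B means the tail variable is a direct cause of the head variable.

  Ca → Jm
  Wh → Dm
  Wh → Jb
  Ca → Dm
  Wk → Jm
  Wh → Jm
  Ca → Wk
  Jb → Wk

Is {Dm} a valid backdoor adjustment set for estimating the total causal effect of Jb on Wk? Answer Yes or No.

Backdoor paths from Jb to Wk (paths whose first edge points into Jb):
  P1: Jb <- Wh -> Dm <- Ca -> Wk
  P2: Jb <- Wh -> Dm <- Ca -> Jm <- Wk
  P3: Jb <- Wh -> Jm <- Ca -> Wk
  P4: Jb <- Wh -> Jm <- Wk
Condition 1 (no descendant of Jb in the set): holds — descendants of Jb are {Jm, Wk}; none are in {Dm}.
Condition 2 (every backdoor path blocked by {Dm}):
  P1: open — collider(s) Dm are conditioned on (or have a conditioned descendant) and no non-collider on the path is in the set.
  P2: blocked at collider Jm (neither it nor any descendant is in the conditioning set).
  P3: blocked at collider Jm (neither it nor any descendant is in the conditioning set).
  P4: blocked at collider Jm (neither it nor any descendant is in the conditioning set).
{Dm} does not satisfy the backdoor criterion.

No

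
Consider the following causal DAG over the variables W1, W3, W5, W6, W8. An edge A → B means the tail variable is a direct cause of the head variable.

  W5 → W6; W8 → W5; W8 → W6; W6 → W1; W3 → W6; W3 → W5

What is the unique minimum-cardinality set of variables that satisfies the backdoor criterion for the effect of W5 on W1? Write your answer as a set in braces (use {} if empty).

{W3, W8}

Variables eligible for adjustment (non-descendants of W5, excluding W5 and W1): {W3, W8}.
Backdoor paths from W5 to W1:
  P1: W5 <- W8 -> W6 -> W1
  P2: W5 <- W3 -> W6 -> W1
The empty set is not sufficient: P1 (W5 <- W8 -> W6 -> W1) has no collider blocking it and no conditioned non-collider, so it is open.
Try {W3, W8}:
  P1: blocked at fork node W8 ∈ conditioning set.
  P2: blocked at fork node W3 ∈ conditioning set.
{W3, W8} contains no descendant of W5 and blocks every backdoor path.
Every element of {W3, W8} is needed (dropping W3 leaves P2 open; dropping W8 leaves P1 open), so no proper subset is valid.
Among all size-2 subsets of the eligible variables, only {W3, W8} blocks every backdoor path, so it is the unique smallest valid adjustment set.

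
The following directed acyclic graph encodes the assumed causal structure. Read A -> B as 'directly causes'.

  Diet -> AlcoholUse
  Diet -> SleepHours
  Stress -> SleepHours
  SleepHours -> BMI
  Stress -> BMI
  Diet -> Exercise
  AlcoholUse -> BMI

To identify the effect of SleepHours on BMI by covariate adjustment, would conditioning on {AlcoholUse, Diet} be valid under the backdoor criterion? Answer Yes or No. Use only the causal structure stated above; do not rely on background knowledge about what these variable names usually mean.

Backdoor paths from SleepHours to BMI (paths whose first edge points into SleepHours):
  P1: SleepHours <- Diet -> AlcoholUse -> BMI
  P2: SleepHours <- Stress -> BMI
Condition 1 (no descendant of SleepHours in the set): holds — descendants of SleepHours are {BMI}; none are in {AlcoholUse, Diet}.
Condition 2 (every backdoor path blocked by {AlcoholUse, Diet}):
  P1: blocked at fork node Diet ∈ conditioning set.
  P2: open — no interior node is in the conditioning set.
{AlcoholUse, Diet} does not satisfy the backdoor criterion.

No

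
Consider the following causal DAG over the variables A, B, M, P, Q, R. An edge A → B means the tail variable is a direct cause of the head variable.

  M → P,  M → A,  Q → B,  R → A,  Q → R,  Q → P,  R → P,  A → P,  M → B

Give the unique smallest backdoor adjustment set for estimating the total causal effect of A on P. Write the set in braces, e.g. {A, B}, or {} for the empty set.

{M, R}

Variables eligible for adjustment (non-descendants of A, excluding A and P): {B, M, Q, R}.
Backdoor paths from A to P:
  P1: A <- M -> B <- Q -> R -> P
  P2: A <- M -> B <- Q -> P
  P3: A <- M -> P
  P4: A <- R <- Q -> B <- M -> P
  P5: A <- R <- Q -> P
  P6: A <- R -> P
The empty set is not sufficient: P3 (A <- M -> P) has no collider blocking it and no conditioned non-collider, so it is open.
Try {M, R}:
  P1: blocked at fork node M ∈ conditioning set.
  P2: blocked at fork node M ∈ conditioning set.
  P3: blocked at fork node M ∈ conditioning set.
  P4: blocked at chain node R ∈ conditioning set.
  P5: blocked at chain node R ∈ conditioning set.
  P6: blocked at fork node R ∈ conditioning set.
{M, R} contains no descendant of A and blocks every backdoor path.
Every element of {M, R} is needed (dropping M leaves P3 open; dropping R leaves P5 open), so no proper subset is valid.
Among all size-2 subsets of the eligible variables, only {M, R} blocks every backdoor path, so it is the unique smallest valid adjustment set.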